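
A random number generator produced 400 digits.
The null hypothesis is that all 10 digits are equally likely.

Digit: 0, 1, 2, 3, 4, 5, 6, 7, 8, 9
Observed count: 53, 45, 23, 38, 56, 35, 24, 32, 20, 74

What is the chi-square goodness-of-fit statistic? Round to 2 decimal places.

Under H₀ each category has probability 1/10, so each expected count is 400/10 = 40.
cat         O        E   (O−E)²/E
0          53       40      4.225
1          45       40      0.625
2          23       40      7.225
3          38       40      0.100
4          56       40      6.400
5          35       40      0.625
6          24       40      6.400
7          32       40      1.600
8          20       40     10.000
9          74       40     28.900
Sum = 66.10

66.10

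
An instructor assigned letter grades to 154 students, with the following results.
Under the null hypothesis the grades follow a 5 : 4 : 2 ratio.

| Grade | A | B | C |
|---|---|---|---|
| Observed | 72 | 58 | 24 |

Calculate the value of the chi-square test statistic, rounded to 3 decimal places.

0.700

Ratio total = 11. Expected counts: 154×5/11 = 70, 154×4/11 = 56, 154×2/11 = 28.
A: (72 − 70)²/70 = 4/70 = 0.0571
B: (58 − 56)²/56 = 4/56 = 0.0714
C: (24 − 28)²/28 = 16/28 = 0.5714
Sum = 0.700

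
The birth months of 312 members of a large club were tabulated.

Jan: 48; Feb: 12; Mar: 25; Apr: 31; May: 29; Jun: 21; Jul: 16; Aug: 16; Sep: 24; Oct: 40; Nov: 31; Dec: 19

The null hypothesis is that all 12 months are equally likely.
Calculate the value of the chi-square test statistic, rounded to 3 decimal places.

Under H₀ each category has probability 1/12, so each expected count is 312/12 = 26.
χ² = (48−26)²/26 + (12−26)²/26 + (25−26)²/26 + (31−26)²/26 + (29−26)²/26 + (21−26)²/26 + (16−26)²/26 + (16−26)²/26 + (24−26)²/26 + (40−26)²/26 + (31−26)²/26 + (19−26)²/26
   = 18.6154 + 7.5385 + 0.0385 + 0.9615 + 0.3462 + 0.9615 + 3.8462 + 3.8462 + 0.1538 + 7.5385 + 0.9615 + 1.8846
Sum = 46.692

46.692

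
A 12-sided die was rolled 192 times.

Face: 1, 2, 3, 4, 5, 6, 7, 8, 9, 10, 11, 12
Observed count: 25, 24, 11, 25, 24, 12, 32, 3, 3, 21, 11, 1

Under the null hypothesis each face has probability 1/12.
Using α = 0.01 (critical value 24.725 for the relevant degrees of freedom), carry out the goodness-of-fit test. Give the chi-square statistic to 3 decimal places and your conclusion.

75.000; reject

Under H₀ each category has probability 1/12, so each expected count is 192/12 = 16.
1: (25 − 16)²/16 = 81/16 = 5.0625
2: (24 − 16)²/16 = 64/16 = 4.0000
3: (11 − 16)²/16 = 25/16 = 1.5625
4: (25 − 16)²/16 = 81/16 = 5.0625
5: (24 − 16)²/16 = 64/16 = 4.0000
6: (12 − 16)²/16 = 16/16 = 1.0000
7: (32 − 16)²/16 = 256/16 = 16.0000
8: (3 − 16)²/16 = 169/16 = 10.5625
9: (3 − 16)²/16 = 169/16 = 10.5625
10: (21 − 16)²/16 = 25/16 = 1.5625
11: (11 − 16)²/16 = 25/16 = 1.5625
12: (1 − 16)²/16 = 225/16 = 14.0625
Sum = 75.000
df = 11. Since 75.000 > 24.725, we reject H₀.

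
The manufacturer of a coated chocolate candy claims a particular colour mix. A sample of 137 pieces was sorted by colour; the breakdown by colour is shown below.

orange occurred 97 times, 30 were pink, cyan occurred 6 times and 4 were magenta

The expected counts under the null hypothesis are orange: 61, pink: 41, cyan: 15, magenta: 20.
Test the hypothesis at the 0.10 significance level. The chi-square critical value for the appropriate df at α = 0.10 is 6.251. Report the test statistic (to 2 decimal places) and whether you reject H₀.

orange: (97 − 61)²/61 = 1296/61 = 21.246
pink: (30 − 41)²/41 = 121/41 = 2.951
cyan: (6 − 15)²/15 = 81/15 = 5.400
magenta: (4 − 20)²/20 = 256/20 = 12.800
Sum = 42.40
df = 3. Since 42.40 > 6.251, we reject H₀.

42.40; reject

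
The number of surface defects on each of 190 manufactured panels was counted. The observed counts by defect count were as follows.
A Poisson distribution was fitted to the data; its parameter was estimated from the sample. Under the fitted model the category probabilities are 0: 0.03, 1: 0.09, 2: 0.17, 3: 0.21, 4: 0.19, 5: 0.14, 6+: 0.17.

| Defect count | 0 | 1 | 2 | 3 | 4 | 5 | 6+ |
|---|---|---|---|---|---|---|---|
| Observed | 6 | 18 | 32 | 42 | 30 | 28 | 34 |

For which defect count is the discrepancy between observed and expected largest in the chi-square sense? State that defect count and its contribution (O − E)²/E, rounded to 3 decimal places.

4, 1.031

Expected counts E_i = n·p_i: 190×0.03 = 5.7, 190×0.09 = 17.1, 190×0.17 = 32.3, 190×0.21 = 39.9, 190×0.19 = 36.1, 190×0.14 = 26.6, 190×0.17 = 32.3.
χ² = (6−5.7)²/5.7 + (18−17.1)²/17.1 + (32−32.3)²/32.3 + (42−39.9)²/39.9 + (30−36.1)²/36.1 + (28−26.6)²/26.6 + (34−32.3)²/32.3
   = 0.0158 + 0.0474 + 0.0028 + 0.1105 + 1.0307 + 0.0737 + 0.0895
The largest term is for 4: 1.031.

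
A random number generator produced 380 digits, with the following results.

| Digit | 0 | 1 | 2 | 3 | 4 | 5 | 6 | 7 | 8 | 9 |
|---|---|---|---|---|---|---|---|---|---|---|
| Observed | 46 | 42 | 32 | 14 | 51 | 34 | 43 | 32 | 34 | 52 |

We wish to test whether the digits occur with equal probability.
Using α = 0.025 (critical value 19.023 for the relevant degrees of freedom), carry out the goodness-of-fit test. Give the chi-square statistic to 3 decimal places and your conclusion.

Under H₀ each category has probability 1/10, so each expected count is 380/10 = 38.
χ² = (46−38)²/38 + (42−38)²/38 + (32−38)²/38 + (14−38)²/38 + (51−38)²/38 + (34−38)²/38 + (43−38)²/38 + (32−38)²/38 + (34−38)²/38 + (52−38)²/38
   = 1.6842 + 0.4211 + 0.9474 + 15.1579 + 4.4474 + 0.4211 + 0.6579 + 0.9474 + 0.4211 + 5.1579
Sum = 30.263
df = 9. Since 30.263 > 19.023, we reject H₀.

30.263; reject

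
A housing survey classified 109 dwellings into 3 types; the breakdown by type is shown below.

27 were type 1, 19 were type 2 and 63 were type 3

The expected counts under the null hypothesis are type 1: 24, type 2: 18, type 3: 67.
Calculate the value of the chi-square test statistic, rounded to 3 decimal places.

χ² = (27−24)²/24 + (19−18)²/18 + (63−67)²/67
   = 0.3750 + 0.0556 + 0.2388
Sum = 0.669

0.669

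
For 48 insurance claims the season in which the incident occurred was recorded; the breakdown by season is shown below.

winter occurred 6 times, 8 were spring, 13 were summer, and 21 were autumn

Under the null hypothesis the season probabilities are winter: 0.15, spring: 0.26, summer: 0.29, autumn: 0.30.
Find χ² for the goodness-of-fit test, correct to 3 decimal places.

Expected counts E_i = n·p_i: 48×0.15 = 7.2, 48×0.26 = 12.48, 48×0.29 = 13.92, 48×0.30 = 14.4.
winter: (6 − 7.2)²/7.2 = 1.44/7.2 = 0.2000
spring: (8 − 12.48)²/12.48 = 20.0704/12.48 = 1.6082
summer: (13 − 13.92)²/13.92 = 0.8464/13.92 = 0.0608
autumn: (21 − 14.4)²/14.4 = 43.56/14.4 = 3.0250
Sum = 4.894

4.894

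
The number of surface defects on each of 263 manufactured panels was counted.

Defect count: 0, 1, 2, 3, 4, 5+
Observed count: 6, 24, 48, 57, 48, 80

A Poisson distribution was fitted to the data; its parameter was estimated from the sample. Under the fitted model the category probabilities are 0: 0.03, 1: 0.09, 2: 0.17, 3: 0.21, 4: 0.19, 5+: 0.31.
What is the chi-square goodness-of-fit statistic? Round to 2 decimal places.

Expected counts E_i = n·p_i: 263×0.03 = 7.89, 263×0.09 = 23.67, 263×0.17 = 44.71, 263×0.21 = 55.23, 263×0.19 = 49.97, 263×0.31 = 81.53.
0: (6 − 7.89)²/7.89 = 3.5721/7.89 = 0.453
1: (24 − 23.67)²/23.67 = 0.1089/23.67 = 0.005
2: (48 − 44.71)²/44.71 = 10.8241/44.71 = 0.242
3: (57 − 55.23)²/55.23 = 3.1329/55.23 = 0.057
4: (48 − 49.97)²/49.97 = 3.8809/49.97 = 0.078
5+: (80 − 81.53)²/81.53 = 2.3409/81.53 = 0.029
Sum = 0.86

0.86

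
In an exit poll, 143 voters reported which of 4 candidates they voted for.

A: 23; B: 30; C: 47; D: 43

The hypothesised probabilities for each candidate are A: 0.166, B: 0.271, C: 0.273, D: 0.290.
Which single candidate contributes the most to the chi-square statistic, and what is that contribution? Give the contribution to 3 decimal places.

Expected counts E_i = n·p_i: 143×0.166 = 23.738, 143×0.271 = 38.753, 143×0.273 = 39.039, 143×0.290 = 41.47.
χ² = (23−23.738)²/23.738 + (30−38.753)²/38.753 + (47−39.039)²/39.039 + (43−41.47)²/41.47
   = 0.0229 + 1.9770 + 1.6234 + 0.0564
The largest term is for B: 1.977.

B, 1.977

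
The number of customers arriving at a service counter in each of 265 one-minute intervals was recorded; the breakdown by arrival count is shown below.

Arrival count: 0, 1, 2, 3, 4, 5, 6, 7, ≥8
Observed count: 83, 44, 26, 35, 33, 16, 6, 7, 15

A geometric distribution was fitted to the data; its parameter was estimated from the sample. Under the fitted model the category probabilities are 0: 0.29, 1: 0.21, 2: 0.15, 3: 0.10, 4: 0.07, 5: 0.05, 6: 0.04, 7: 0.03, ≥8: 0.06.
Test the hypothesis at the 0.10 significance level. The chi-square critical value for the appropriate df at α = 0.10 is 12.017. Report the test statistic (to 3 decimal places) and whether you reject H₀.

24.401; reject

Expected counts E_i = n·p_i: 265×0.29 = 76.85, 265×0.21 = 55.65, 265×0.15 = 39.75, 265×0.10 = 26.5, 265×0.07 = 18.55, 265×0.05 = 13.25, 265×0.04 = 10.6, 265×0.03 = 7.95, 265×0.06 = 15.9.
0: (83 − 76.85)²/76.85 = 37.8225/76.85 = 0.4922
1: (44 − 55.65)²/55.65 = 135.7225/55.65 = 2.4389
2: (26 − 39.75)²/39.75 = 189.0625/39.75 = 4.7563
3: (35 − 26.5)²/26.5 = 72.25/26.5 = 2.7264
4: (33 − 18.55)²/18.55 = 208.8025/18.55 = 11.2562
5: (16 − 13.25)²/13.25 = 7.5625/13.25 = 0.5708
6: (6 − 10.6)²/10.6 = 21.16/10.6 = 1.9962
7: (7 − 7.95)²/7.95 = 0.9025/7.95 = 0.1135
≥8: (15 − 15.9)²/15.9 = 0.81/15.9 = 0.0509
Sum = 24.401
df = 7. Since 24.401 > 12.017, we reject H₀.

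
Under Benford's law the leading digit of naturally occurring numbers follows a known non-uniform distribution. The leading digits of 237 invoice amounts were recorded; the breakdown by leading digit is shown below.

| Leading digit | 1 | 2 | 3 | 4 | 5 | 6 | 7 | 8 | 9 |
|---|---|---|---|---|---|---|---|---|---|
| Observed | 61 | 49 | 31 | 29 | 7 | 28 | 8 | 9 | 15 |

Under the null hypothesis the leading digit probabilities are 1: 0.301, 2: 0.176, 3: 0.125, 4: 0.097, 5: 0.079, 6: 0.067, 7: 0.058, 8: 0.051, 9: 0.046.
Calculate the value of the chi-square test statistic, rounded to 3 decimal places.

25.730

Expected counts E_i = n·p_i: 237×0.301 = 71.337, 237×0.176 = 41.712, 237×0.125 = 29.625, 237×0.097 = 22.989, 237×0.079 = 18.723, 237×0.067 = 15.879, 237×0.058 = 13.746, 237×0.051 = 12.087, 237×0.046 = 10.902.
1: (61 − 71.337)²/71.337 = 106.853569/71.337 = 1.4979
2: (49 − 41.712)²/41.712 = 53.114944/41.712 = 1.2734
3: (31 − 29.625)²/29.625 = 1.890625/29.625 = 0.0638
4: (29 − 22.989)²/22.989 = 36.132121/22.989 = 1.5717
5: (7 − 18.723)²/18.723 = 137.428729/18.723 = 7.3401
6: (28 − 15.879)²/15.879 = 146.918641/15.879 = 9.2524
7: (8 − 13.746)²/13.746 = 33.016516/13.746 = 2.4019
8: (9 − 12.087)²/12.087 = 9.529569/12.087 = 0.7884
9: (15 − 10.902)²/10.902 = 16.793604/10.902 = 1.5404
Sum = 25.730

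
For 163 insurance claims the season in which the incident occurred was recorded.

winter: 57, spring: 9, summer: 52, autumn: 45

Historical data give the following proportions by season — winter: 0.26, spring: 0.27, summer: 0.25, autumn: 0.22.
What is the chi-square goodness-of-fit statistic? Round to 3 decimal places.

Expected counts E_i = n·p_i: 163×0.26 = 42.38, 163×0.27 = 44.01, 163×0.25 = 40.75, 163×0.22 = 35.86.
χ² = (57−42.38)²/42.38 + (9−44.01)²/44.01 + (52−40.75)²/40.75 + (45−35.86)²/35.86
   = 5.0435 + 27.8505 + 3.1058 + 2.3296
Sum = 38.329

38.329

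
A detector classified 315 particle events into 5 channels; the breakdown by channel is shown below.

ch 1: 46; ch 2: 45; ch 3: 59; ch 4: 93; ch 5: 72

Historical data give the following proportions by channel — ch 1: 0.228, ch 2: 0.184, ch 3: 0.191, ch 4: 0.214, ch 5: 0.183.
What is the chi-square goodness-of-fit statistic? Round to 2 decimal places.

25.49

Expected counts E_i = n·p_i: 315×0.228 = 71.82, 315×0.184 = 57.96, 315×0.191 = 60.165, 315×0.214 = 67.41, 315×0.183 = 57.645.
cat         O        E   (O−E)²/E
ch 1       46    71.82      9.283
ch 2       45    57.96      2.898
ch 3       59   60.165      0.023
ch 4       93    67.41      9.714
ch 5       72   57.645      3.575
Sum = 25.49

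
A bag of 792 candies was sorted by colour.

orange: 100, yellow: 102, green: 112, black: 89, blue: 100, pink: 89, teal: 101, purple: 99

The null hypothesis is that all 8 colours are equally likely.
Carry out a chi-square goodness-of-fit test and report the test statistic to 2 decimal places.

3.88

Under H₀ each category has probability 1/8, so each expected count is 792/8 = 99.
orange: (100 − 99)²/99 = 1/99 = 0.010
yellow: (102 − 99)²/99 = 9/99 = 0.091
green: (112 − 99)²/99 = 169/99 = 1.707
black: (89 − 99)²/99 = 100/99 = 1.010
blue: (100 − 99)²/99 = 1/99 = 0.010
pink: (89 − 99)²/99 = 100/99 = 1.010
teal: (101 − 99)²/99 = 4/99 = 0.040
purple: (99 − 99)²/99 = 0/99 = 0.000
Sum = 3.88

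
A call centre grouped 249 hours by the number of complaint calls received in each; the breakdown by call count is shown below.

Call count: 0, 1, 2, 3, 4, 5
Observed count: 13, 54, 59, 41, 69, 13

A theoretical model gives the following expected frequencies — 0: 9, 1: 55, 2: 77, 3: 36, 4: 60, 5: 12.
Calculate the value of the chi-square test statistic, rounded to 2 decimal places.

8.13

cat         O        E   (O−E)²/E
0          13        9      1.778
1          54       55      0.018
2          59       77      4.208
3          41       36      0.694
4          69       60      1.350
5          13       12      0.083
Sum = 8.13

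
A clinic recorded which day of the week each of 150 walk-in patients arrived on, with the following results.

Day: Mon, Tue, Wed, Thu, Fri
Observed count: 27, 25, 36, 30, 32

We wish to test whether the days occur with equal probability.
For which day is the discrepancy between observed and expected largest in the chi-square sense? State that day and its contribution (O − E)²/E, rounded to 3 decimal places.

Wed, 1.200

Expected count for each of the 5 categories: 150/5 = 30.
χ² = (27−30)²/30 + (25−30)²/30 + (36−30)²/30 + (30−30)²/30 + (32−30)²/30
   = 0.3000 + 0.8333 + 1.2000 + 0.0000 + 0.1333
The largest term is for Wed: 1.200.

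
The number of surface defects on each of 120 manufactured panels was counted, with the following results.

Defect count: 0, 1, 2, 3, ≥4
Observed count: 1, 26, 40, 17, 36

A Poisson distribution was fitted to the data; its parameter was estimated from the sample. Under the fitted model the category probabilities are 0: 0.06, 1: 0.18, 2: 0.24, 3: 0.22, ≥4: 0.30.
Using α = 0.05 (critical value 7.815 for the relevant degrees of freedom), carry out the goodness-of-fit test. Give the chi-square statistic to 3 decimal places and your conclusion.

Expected counts E_i = n·p_i: 120×0.06 = 7.2, 120×0.18 = 21.6, 120×0.24 = 28.8, 120×0.22 = 26.4, 120×0.30 = 36.
χ² = (1−7.2)²/7.2 + (26−21.6)²/21.6 + (40−28.8)²/28.8 + (17−26.4)²/26.4 + (36−36)²/36
   = 5.3389 + 0.8963 + 4.3556 + 3.3470 + 0.0000
Sum = 13.938
df = 3. Since 13.938 > 7.815, we reject H₀.

13.938; reject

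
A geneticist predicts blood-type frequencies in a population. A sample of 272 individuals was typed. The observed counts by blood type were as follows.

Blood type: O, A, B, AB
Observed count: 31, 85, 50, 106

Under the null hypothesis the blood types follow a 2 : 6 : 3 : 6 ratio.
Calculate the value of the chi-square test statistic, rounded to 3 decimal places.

2.417

Ratio total = 17. Expected counts: 272×2/17 = 32, 272×6/17 = 96, 272×3/17 = 48, 272×6/17 = 96.
O: (31 − 32)²/32 = 1/32 = 0.0313
A: (85 − 96)²/96 = 121/96 = 1.2604
B: (50 − 48)²/48 = 4/48 = 0.0833
AB: (106 − 96)²/96 = 100/96 = 1.0417
Sum = 2.417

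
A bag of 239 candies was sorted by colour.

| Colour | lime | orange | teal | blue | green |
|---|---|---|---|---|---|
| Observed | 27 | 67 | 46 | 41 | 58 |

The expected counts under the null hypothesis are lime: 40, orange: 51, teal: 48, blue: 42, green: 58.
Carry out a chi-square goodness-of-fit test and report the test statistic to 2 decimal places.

lime: (27 − 40)²/40 = 169/40 = 4.225
orange: (67 − 51)²/51 = 256/51 = 5.020
teal: (46 − 48)²/48 = 4/48 = 0.083
blue: (41 − 42)²/42 = 1/42 = 0.024
green: (58 − 58)²/58 = 0/58 = 0.000
Sum = 9.35

9.35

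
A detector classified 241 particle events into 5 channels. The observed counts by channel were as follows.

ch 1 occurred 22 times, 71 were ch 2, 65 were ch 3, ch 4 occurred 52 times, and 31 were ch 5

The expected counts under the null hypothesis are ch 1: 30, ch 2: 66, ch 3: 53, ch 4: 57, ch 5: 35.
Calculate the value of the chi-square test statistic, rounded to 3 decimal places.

cat         O        E   (O−E)²/E
ch 1       22       30     2.1333
ch 2       71       66     0.3788
ch 3       65       53     2.7170
ch 4       52       57     0.4386
ch 5       31       35     0.4571
Sum = 6.125

6.125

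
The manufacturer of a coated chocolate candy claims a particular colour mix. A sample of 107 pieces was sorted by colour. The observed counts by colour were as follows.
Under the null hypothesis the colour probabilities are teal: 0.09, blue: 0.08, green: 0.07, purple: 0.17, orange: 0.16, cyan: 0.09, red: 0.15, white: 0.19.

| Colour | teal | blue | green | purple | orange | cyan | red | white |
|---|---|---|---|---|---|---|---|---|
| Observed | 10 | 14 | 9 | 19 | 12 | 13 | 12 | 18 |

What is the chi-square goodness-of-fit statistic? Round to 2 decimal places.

7.81

Expected counts E_i = n·p_i: 107×0.09 = 9.63, 107×0.08 = 8.56, 107×0.07 = 7.49, 107×0.17 = 18.19, 107×0.16 = 17.12, 107×0.09 = 9.63, 107×0.15 = 16.05, 107×0.19 = 20.33.
cat         O        E   (O−E)²/E
teal       10     9.63      0.014
blue       14     8.56      3.457
green       9     7.49      0.304
purple     19    18.19      0.036
orange     12    17.12      1.531
cyan       13     9.63      1.179
red        12    16.05      1.022
white      18    20.33      0.267
Sum = 7.81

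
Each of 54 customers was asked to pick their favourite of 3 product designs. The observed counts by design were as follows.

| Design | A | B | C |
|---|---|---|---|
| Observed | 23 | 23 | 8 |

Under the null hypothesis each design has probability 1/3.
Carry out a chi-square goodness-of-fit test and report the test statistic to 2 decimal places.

Expected count for each of the 3 categories: 54/3 = 18.
χ² = (23−18)²/18 + (23−18)²/18 + (8−18)²/18
   = 1.389 + 1.389 + 5.556
Sum = 8.33

8.33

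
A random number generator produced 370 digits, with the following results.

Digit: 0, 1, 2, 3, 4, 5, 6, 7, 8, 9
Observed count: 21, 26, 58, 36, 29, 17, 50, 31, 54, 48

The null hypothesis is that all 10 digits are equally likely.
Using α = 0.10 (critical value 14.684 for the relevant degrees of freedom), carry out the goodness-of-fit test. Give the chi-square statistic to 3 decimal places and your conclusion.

Under H₀ each category has probability 1/10, so each expected count is 370/10 = 37.
χ² = (21−37)²/37 + (26−37)²/37 + (58−37)²/37 + (36−37)²/37 + (29−37)²/37 + (17−37)²/37 + (50−37)²/37 + (31−37)²/37 + (54−37)²/37 + (48−37)²/37
   = 6.9189 + 3.2703 + 11.9189 + 0.0270 + 1.7297 + 10.8108 + 4.5676 + 0.9730 + 7.8108 + 3.2703
Sum = 51.297
df = 9. Since 51.297 > 14.684, we reject H₀.

51.297; reject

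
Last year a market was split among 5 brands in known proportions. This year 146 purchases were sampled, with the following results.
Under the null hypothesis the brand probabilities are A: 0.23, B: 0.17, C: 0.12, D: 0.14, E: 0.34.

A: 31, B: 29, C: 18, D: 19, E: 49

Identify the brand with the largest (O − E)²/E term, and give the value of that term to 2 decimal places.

B, 0.70

Expected counts E_i = n·p_i: 146×0.23 = 33.58, 146×0.17 = 24.82, 146×0.12 = 17.52, 146×0.14 = 20.44, 146×0.34 = 49.64.
χ² = (31−33.58)²/33.58 + (29−24.82)²/24.82 + (18−17.52)²/17.52 + (19−20.44)²/20.44 + (49−49.64)²/49.64
   = 0.198 + 0.704 + 0.013 + 0.101 + 0.008
The largest term is for B: 0.70.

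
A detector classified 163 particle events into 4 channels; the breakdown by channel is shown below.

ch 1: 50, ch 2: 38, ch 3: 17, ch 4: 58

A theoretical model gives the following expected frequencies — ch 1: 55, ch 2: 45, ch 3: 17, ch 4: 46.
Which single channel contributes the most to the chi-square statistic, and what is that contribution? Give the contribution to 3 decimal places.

cat         O        E   (O−E)²/E
ch 1       50       55     0.4545
ch 2       38       45     1.0889
ch 3       17       17     0.0000
ch 4       58       46     3.1304
The largest term is for ch 4: 3.130.

ch 4, 3.130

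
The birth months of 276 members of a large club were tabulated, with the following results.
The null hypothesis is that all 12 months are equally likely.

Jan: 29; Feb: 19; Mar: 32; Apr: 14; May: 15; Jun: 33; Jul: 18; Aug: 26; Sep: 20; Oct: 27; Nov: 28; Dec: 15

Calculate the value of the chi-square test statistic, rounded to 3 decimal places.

Expected count for each of the 12 categories: 276/12 = 23.
cat         O        E   (O−E)²/E
Jan        29       23     1.5652
Feb        19       23     0.6957
Mar        32       23     3.5217
Apr        14       23     3.5217
May        15       23     2.7826
Jun        33       23     4.3478
Jul        18       23     1.0870
Aug        26       23     0.3913
Sep        20       23     0.3913
Oct        27       23     0.6957
Nov        28       23     1.0870
Dec        15       23     2.7826
Sum = 22.870

22.870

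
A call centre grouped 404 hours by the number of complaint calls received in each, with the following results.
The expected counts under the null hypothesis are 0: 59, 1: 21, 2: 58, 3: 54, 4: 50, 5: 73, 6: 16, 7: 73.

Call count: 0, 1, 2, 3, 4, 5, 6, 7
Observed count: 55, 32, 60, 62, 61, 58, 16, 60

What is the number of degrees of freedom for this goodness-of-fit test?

7

There are k = 8 categories and no parameters were estimated from the data, so df = 8 − 1 = 7.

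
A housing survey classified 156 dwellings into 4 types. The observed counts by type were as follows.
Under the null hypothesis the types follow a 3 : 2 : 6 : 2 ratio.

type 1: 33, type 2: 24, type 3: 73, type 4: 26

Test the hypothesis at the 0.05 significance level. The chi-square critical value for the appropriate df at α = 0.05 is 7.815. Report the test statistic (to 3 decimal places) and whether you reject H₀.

0.431; do not reject

Ratio total = 13. Expected counts: 156×3/13 = 36, 156×2/13 = 24, 156×6/13 = 72, 156×2/13 = 24.
χ² = (33−36)²/36 + (24−24)²/24 + (73−72)²/72 + (26−24)²/24
   = 0.2500 + 0.0000 + 0.0139 + 0.1667
Sum = 0.431
df = 3. Since 0.431 < 7.815, we do not reject H₀.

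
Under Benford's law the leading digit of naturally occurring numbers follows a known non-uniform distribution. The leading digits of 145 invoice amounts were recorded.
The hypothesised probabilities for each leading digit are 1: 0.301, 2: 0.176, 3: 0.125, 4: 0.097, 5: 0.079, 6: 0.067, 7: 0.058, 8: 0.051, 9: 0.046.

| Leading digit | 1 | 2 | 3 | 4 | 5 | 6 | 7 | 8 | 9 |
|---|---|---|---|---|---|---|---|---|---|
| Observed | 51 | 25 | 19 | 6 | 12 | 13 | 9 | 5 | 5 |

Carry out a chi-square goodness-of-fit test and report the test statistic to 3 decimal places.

8.289

Expected counts E_i = n·p_i: 145×0.301 = 43.645, 145×0.176 = 25.52, 145×0.125 = 18.125, 145×0.097 = 14.065, 145×0.079 = 11.455, 145×0.067 = 9.715, 145×0.058 = 8.41, 145×0.051 = 7.395, 145×0.046 = 6.67.
χ² = (51−43.645)²/43.645 + (25−25.52)²/25.52 + (19−18.125)²/18.125 + (6−14.065)²/14.065 + (12−11.455)²/11.455 + (13−9.715)²/9.715 + (9−8.41)²/8.41 + (5−7.395)²/7.395 + (5−6.67)²/6.67
   = 1.2395 + 0.0106 + 0.0422 + 4.6245 + 0.0259 + 1.1108 + 0.0414 + 0.7757 + 0.4181
Sum = 8.289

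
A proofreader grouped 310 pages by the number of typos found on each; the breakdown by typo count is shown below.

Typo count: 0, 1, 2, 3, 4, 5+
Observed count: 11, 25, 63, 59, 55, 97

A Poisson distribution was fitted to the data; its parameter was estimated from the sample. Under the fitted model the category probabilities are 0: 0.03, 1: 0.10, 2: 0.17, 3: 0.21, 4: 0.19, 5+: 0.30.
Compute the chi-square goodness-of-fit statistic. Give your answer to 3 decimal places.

4.487

Expected counts E_i = n·p_i: 310×0.03 = 9.3, 310×0.10 = 31, 310×0.17 = 52.7, 310×0.21 = 65.1, 310×0.19 = 58.9, 310×0.30 = 93.
cat         O        E   (O−E)²/E
0          11      9.3     0.3108
1          25       31     1.1613
2          63     52.7     2.0131
3          59     65.1     0.5716
4          55     58.9     0.2582
5+         97       93     0.1720
Sum = 4.487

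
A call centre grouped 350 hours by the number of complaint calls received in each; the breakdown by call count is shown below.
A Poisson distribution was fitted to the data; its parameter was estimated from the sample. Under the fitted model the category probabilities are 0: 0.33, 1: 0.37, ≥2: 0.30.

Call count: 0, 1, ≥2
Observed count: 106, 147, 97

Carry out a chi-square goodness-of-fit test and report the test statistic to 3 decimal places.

3.756

Expected counts E_i = n·p_i: 350×0.33 = 115.5, 350×0.37 = 129.5, 350×0.30 = 105.
cat         O        E   (O−E)²/E
0         106    115.5     0.7814
1         147    129.5     2.3649
≥2         97      105     0.6095
Sum = 3.756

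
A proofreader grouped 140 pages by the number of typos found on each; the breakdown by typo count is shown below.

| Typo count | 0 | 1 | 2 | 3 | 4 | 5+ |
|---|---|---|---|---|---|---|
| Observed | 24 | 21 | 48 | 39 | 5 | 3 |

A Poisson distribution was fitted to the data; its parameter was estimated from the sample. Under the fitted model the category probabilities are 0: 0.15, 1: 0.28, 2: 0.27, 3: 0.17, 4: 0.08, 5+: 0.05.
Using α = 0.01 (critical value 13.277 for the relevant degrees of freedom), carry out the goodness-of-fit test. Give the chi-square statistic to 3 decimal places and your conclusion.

27.056; reject

Expected counts E_i = n·p_i: 140×0.15 = 21, 140×0.28 = 39.2, 140×0.27 = 37.8, 140×0.17 = 23.8, 140×0.08 = 11.2, 140×0.05 = 7.
0: (24 − 21)²/21 = 9/21 = 0.4286
1: (21 − 39.2)²/39.2 = 331.24/39.2 = 8.4500
2: (48 − 37.8)²/37.8 = 104.04/37.8 = 2.7524
3: (39 − 23.8)²/23.8 = 231.04/23.8 = 9.7076
4: (5 − 11.2)²/11.2 = 38.44/11.2 = 3.4321
5+: (3 − 7)²/7 = 16/7 = 2.2857
Sum = 27.056
df = 4. Since 27.056 > 13.277, we reject H₀.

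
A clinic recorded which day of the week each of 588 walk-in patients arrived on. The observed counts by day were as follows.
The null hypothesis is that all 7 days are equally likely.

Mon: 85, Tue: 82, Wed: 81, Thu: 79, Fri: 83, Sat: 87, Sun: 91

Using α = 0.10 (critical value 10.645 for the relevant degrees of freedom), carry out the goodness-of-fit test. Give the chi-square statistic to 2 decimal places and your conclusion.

1.17; do not reject

Expected count for each of the 7 categories: 588/7 = 84.
cat         O        E   (O−E)²/E
Mon        85       84      0.012
Tue        82       84      0.048
Wed        81       84      0.107
Thu        79       84      0.298
Fri        83       84      0.012
Sat        87       84      0.107
Sun        91       84      0.583
Sum = 1.17
df = 6. Since 1.17 < 10.645, we do not reject H₀.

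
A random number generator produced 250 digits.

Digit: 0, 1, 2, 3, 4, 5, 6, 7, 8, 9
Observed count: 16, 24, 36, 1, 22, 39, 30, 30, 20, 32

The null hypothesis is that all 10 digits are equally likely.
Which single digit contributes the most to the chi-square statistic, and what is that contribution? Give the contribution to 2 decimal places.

Expected count for each of the 10 categories: 250/10 = 25.
cat         O        E   (O−E)²/E
0          16       25      3.240
1          24       25      0.040
2          36       25      4.840
3           1       25     23.040
4          22       25      0.360
5          39       25      7.840
6          30       25      1.000
7          30       25      1.000
8          20       25      1.000
9          32       25      1.960
The largest term is for 3: 23.04.

3, 23.04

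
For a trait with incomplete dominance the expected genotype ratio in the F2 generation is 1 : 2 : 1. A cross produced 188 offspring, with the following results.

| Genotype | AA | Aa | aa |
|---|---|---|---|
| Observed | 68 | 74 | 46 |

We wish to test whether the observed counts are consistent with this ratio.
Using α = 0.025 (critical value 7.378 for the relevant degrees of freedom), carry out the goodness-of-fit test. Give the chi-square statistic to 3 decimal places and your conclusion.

Ratio total = 4. Expected counts: 188×1/4 = 47, 188×2/4 = 94, 188×1/4 = 47.
cat         O        E   (O−E)²/E
AA         68       47     9.3830
Aa         74       94     4.2553
aa         46       47     0.0213
Sum = 13.660
df = 2. Since 13.660 > 7.378, we reject H₀.

13.660; reject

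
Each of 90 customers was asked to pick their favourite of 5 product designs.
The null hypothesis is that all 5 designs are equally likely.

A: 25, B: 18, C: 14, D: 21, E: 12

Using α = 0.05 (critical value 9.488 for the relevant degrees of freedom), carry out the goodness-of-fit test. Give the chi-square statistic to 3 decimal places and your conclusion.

Expected count for each of the 5 categories: 90/5 = 18.
A: (25 − 18)²/18 = 49/18 = 2.7222
B: (18 − 18)²/18 = 0/18 = 0.0000
C: (14 − 18)²/18 = 16/18 = 0.8889
D: (21 − 18)²/18 = 9/18 = 0.5000
E: (12 − 18)²/18 = 36/18 = 2.0000
Sum = 6.111
df = 4. Since 6.111 < 9.488, we do not reject H₀.

6.111; do not reject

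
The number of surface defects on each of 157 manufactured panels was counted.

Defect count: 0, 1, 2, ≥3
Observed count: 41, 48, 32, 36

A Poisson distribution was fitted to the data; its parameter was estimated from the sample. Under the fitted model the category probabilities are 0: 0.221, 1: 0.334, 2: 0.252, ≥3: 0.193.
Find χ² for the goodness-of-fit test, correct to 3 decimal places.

Expected counts E_i = n·p_i: 157×0.221 = 34.697, 157×0.334 = 52.438, 157×0.252 = 39.564, 157×0.193 = 30.301.
χ² = (41−34.697)²/34.697 + (48−52.438)²/52.438 + (32−39.564)²/39.564 + (36−30.301)²/30.301
   = 1.1450 + 0.3756 + 1.4461 + 1.0719
Sum = 4.039

4.039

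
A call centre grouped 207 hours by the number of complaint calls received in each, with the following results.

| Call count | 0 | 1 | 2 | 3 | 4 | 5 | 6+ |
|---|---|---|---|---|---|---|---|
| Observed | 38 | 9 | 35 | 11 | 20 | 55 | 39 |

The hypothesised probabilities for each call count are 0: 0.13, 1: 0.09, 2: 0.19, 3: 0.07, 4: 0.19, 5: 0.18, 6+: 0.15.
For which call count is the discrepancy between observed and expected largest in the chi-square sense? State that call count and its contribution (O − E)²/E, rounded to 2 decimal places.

4, 9.50

Expected counts E_i = n·p_i: 207×0.13 = 26.91, 207×0.09 = 18.63, 207×0.19 = 39.33, 207×0.07 = 14.49, 207×0.19 = 39.33, 207×0.18 = 37.26, 207×0.15 = 31.05.
cat         O        E   (O−E)²/E
0          38    26.91      4.570
1           9    18.63      4.978
2          35    39.33      0.477
3          11    14.49      0.841
4          20    39.33      9.500
5          55    37.26      8.446
6+         39    31.05      2.036
The largest term is for 4: 9.50.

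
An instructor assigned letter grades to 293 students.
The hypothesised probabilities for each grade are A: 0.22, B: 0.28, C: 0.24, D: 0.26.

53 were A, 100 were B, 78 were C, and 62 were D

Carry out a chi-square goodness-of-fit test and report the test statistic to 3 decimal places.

Expected counts E_i = n·p_i: 293×0.22 = 64.46, 293×0.28 = 82.04, 293×0.24 = 70.32, 293×0.26 = 76.18.
A: (53 − 64.46)²/64.46 = 131.3316/64.46 = 2.0374
B: (100 − 82.04)²/82.04 = 322.5616/82.04 = 3.9318
C: (78 − 70.32)²/70.32 = 58.9824/70.32 = 0.8388
D: (62 − 76.18)²/76.18 = 201.0724/76.18 = 2.6394
Sum = 9.447

9.447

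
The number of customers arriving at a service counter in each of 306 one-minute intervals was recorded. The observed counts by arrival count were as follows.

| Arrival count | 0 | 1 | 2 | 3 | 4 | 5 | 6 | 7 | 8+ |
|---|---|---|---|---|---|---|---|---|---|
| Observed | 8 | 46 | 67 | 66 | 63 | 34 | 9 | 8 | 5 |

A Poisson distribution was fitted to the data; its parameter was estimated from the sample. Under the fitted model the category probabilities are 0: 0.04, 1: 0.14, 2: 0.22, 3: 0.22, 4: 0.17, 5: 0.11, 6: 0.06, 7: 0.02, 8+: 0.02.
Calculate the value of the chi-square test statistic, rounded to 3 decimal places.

9.605

Expected counts E_i = n·p_i: 306×0.04 = 12.24, 306×0.14 = 42.84, 306×0.22 = 67.32, 306×0.22 = 67.32, 306×0.17 = 52.02, 306×0.11 = 33.66, 306×0.06 = 18.36, 306×0.02 = 6.12, 306×0.02 = 6.12.
0: (8 − 12.24)²/12.24 = 17.9776/12.24 = 1.4688
1: (46 − 42.84)²/42.84 = 9.9856/42.84 = 0.2331
2: (67 − 67.32)²/67.32 = 0.1024/67.32 = 0.0015
3: (66 − 67.32)²/67.32 = 1.7424/67.32 = 0.0259
4: (63 − 52.02)²/52.02 = 120.5604/52.02 = 2.3176
5: (34 − 33.66)²/33.66 = 0.1156/33.66 = 0.0034
6: (9 − 18.36)²/18.36 = 87.6096/18.36 = 4.7718
7: (8 − 6.12)²/6.12 = 3.5344/6.12 = 0.5775
8+: (5 − 6.12)²/6.12 = 1.2544/6.12 = 0.2050
Sum = 9.605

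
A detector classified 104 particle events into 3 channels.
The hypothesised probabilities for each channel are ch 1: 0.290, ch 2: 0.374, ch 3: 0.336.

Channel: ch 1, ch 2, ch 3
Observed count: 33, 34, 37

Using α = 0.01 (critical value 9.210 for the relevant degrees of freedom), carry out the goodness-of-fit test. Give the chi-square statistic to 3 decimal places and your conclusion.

Expected counts E_i = n·p_i: 104×0.290 = 30.16, 104×0.374 = 38.896, 104×0.336 = 34.944.
χ² = (33−30.16)²/30.16 + (34−38.896)²/38.896 + (37−34.944)²/34.944
   = 0.2674 + 0.6163 + 0.1210
Sum = 1.005
df = 2. Since 1.005 < 9.210, we do not reject H₀.

1.005; do not reject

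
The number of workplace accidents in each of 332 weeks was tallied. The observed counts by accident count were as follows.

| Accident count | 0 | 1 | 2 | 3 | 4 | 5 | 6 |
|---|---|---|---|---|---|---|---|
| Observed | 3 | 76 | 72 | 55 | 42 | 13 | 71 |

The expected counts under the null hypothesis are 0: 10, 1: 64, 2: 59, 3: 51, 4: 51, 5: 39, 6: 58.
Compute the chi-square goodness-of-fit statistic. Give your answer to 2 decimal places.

cat         O        E   (O−E)²/E
0           3       10      4.900
1          76       64      2.250
2          72       59      2.864
3          55       51      0.314
4          42       51      1.588
5          13       39     17.333
6          71       58      2.914
Sum = 32.16

32.16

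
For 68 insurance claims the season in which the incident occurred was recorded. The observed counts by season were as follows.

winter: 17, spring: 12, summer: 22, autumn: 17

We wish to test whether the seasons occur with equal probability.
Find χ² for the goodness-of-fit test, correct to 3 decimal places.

Under H₀ each category has probability 1/4, so each expected count is 68/4 = 17.
χ² = (17−17)²/17 + (12−17)²/17 + (22−17)²/17 + (17−17)²/17
   = 0.0000 + 1.4706 + 1.4706 + 0.0000
Sum = 2.941

2.941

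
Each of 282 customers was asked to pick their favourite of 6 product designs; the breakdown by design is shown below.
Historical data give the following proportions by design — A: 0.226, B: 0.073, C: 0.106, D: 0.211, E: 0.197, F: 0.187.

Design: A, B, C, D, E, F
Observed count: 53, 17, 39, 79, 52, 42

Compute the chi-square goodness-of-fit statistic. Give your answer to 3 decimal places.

Expected counts E_i = n·p_i: 282×0.226 = 63.732, 282×0.073 = 20.586, 282×0.106 = 29.892, 282×0.211 = 59.502, 282×0.197 = 55.554, 282×0.187 = 52.734.
A: (53 − 63.732)²/63.732 = 115.175824/63.732 = 1.8072
B: (17 − 20.586)²/20.586 = 12.859396/20.586 = 0.6247
C: (39 − 29.892)²/29.892 = 82.955664/29.892 = 2.7752
D: (79 − 59.502)²/59.502 = 380.172004/59.502 = 6.3892
E: (52 − 55.554)²/55.554 = 12.630916/55.554 = 0.2274
F: (42 − 52.734)²/52.734 = 115.218756/52.734 = 2.1849
Sum = 14.009

14.009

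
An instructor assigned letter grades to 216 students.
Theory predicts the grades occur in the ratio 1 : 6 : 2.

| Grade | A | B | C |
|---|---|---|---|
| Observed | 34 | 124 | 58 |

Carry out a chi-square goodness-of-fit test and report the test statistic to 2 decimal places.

9.03

Ratio total = 9. Expected counts: 216×1/9 = 24, 216×6/9 = 144, 216×2/9 = 48.
χ² = (34−24)²/24 + (124−144)²/144 + (58−48)²/48
   = 4.167 + 2.778 + 2.083
Sum = 9.03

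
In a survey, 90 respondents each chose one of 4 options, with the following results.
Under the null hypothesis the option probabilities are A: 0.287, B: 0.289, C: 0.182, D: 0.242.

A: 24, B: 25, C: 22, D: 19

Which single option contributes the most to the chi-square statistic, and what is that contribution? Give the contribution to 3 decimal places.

Expected counts E_i = n·p_i: 90×0.287 = 25.83, 90×0.289 = 26.01, 90×0.182 = 16.38, 90×0.242 = 21.78.
cat         O        E   (O−E)²/E
A          24    25.83     0.1297
B          25    26.01     0.0392
C          22    16.38     1.9282
D          19    21.78     0.3548
The largest term is for C: 1.928.

C, 1.928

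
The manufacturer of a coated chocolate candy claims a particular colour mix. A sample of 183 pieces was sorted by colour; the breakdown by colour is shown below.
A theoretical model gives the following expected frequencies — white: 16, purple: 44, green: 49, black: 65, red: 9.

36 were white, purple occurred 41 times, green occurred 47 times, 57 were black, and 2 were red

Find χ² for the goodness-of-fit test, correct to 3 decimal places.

χ² = (36−16)²/16 + (41−44)²/44 + (47−49)²/49 + (57−65)²/65 + (2−9)²/9
   = 25.0000 + 0.2045 + 0.0816 + 0.9846 + 5.4444
Sum = 31.715

31.715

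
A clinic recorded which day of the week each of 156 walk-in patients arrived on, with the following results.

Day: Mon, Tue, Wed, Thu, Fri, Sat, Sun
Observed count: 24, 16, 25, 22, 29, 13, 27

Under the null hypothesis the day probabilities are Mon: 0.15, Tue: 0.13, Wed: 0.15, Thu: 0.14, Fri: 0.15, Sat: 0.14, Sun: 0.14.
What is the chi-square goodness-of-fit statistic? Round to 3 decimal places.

Expected counts E_i = n·p_i: 156×0.15 = 23.4, 156×0.13 = 20.28, 156×0.15 = 23.4, 156×0.14 = 21.84, 156×0.15 = 23.4, 156×0.14 = 21.84, 156×0.14 = 21.84.
χ² = (24−23.4)²/23.4 + (16−20.28)²/20.28 + (25−23.4)²/23.4 + (22−21.84)²/21.84 + (29−23.4)²/23.4 + (13−21.84)²/21.84 + (27−21.84)²/21.84
   = 0.0154 + 0.9033 + 0.1094 + 0.0012 + 1.3402 + 3.5781 + 1.2191
Sum = 7.167

7.167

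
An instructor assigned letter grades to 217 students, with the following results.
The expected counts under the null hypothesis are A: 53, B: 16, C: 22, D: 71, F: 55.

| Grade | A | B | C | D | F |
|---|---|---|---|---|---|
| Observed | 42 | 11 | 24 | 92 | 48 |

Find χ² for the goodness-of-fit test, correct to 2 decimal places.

cat         O        E   (O−E)²/E
A          42       53      2.283
B          11       16      1.563
C          24       22      0.182
D          92       71      6.211
F          48       55      0.891
Sum = 11.13

11.13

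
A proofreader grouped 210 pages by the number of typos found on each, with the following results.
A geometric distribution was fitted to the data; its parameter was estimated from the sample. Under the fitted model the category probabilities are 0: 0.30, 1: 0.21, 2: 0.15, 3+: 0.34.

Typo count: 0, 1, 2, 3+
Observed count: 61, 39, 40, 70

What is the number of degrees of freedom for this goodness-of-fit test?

2

There are k = 4 categories and 1 parameter estimated from the data, so df = 4 − 1 − 1 = 2.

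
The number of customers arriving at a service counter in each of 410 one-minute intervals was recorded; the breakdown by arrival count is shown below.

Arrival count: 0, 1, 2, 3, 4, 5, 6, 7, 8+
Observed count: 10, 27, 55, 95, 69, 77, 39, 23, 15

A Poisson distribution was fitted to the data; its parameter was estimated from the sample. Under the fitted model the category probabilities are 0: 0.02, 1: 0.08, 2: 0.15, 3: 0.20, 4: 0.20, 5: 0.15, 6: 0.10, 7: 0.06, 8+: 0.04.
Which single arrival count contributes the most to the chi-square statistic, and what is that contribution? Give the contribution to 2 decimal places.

5, 3.91

Expected counts E_i = n·p_i: 410×0.02 = 8.2, 410×0.08 = 32.8, 410×0.15 = 61.5, 410×0.20 = 82, 410×0.20 = 82, 410×0.15 = 61.5, 410×0.10 = 41, 410×0.06 = 24.6, 410×0.04 = 16.4.
cat         O        E   (O−E)²/E
0          10      8.2      0.395
1          27     32.8      1.026
2          55     61.5      0.687
3          95       82      2.061
4          69       82      2.061
5          77     61.5      3.907
6          39       41      0.098
7          23     24.6      0.104
8+         15     16.4      0.120
The largest term is for 5: 3.91.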